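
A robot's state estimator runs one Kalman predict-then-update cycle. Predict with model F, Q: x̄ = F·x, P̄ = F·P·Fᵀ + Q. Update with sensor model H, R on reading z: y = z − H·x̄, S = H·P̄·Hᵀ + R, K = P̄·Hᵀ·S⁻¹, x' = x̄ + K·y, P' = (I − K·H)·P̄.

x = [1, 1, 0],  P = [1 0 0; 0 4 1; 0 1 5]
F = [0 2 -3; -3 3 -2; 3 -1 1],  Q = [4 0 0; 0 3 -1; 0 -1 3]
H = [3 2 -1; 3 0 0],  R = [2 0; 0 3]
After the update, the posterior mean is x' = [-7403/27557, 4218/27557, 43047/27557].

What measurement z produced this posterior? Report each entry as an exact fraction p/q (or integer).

z = [-2, -1]

x̄ = F·x = [2, 0, 2]
P̄ = F·P·Fᵀ + Q = [53 41 -18; 41 56 -27; -18 -27 19]
S = H·P̄·Hᵀ + R = [1430 777; 777 480]
K = P̄·Hᵀ·S⁻¹ = [259/27557 8709/27557; 10063/27557 -9228/27557; -6334/27557 7153/27557]
x' − x̄ = [-62517/27557, 4218/27557, -12067/27557] = K·y
y = (KᵀK)⁻¹·Kᵀ·(x' − x̄) = [-6, -7]
z = y + H·x̄ = [-6, -7] + [4, 6] = [-2, -1]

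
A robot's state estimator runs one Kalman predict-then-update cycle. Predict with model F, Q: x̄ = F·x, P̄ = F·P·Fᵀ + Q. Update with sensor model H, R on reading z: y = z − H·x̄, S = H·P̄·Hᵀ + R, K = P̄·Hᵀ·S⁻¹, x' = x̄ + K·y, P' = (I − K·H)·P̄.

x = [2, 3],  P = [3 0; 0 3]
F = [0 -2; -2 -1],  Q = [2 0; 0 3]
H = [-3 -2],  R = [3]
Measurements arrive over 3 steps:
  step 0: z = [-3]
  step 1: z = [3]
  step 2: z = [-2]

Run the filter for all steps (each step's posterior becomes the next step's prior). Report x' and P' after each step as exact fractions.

step 0: x̄ = F·x = [-6, -7]
step 0: P̄ = F·P·Fᵀ + Q = [14 6; 6 18]
step 0: y = z − H·x̄ = [-35]
step 0: S = H·P̄·Hᵀ + R = [273]
step 0: K = P̄·Hᵀ·S⁻¹ = [-18/91; -18/91]
step 0: x' = x̄ + K·y = [12/13, -1/13]
step 0: P' = (I − K·H)·P̄ = [302/91 -426/91; -426/91 666/91]
step 1: x̄ = F·x = [2/13, -23/13]
step 1: P̄ = F·P·Fᵀ + Q = [2846/91 -372/91; -372/91 443/91]
step 1: y = z − H·x̄ = [-1/13]
step 1: S = H·P̄·Hᵀ + R = [23195/91]
step 1: K = P̄·Hᵀ·S⁻¹ = [-7794/23195; 46/4639]
step 1: x' = x̄ + K·y = [4168/23195, -8211/4639]
step 1: P' = (I − K·H)·P̄ = [57874/23195 -15024/4639; -15024/4639 22467/4639]
step 2: x̄ = F·x = [16422/4639, 32719/23195]
step 2: P̄ = F·P·Fᵀ + Q = [99146/4639 -15162/4639; -15162/4639 112936/23195]
step 2: y = z − H·x̄ = [265378/23195]
step 2: S = H·P̄·Hᵀ + R = [4073179/23195]
step 2: K = P̄·Hᵀ·S⁻¹ = [-1335570/4073179; 1558/4073179]
step 2: x' = x̄ + K·y = [-861486/4073179, 5763475/4073179]
step 2: P' = (I − K·H)·P̄ = [10150886/4073179 -13222974/4073179; -13222974/4073179 19832124/4073179]

step 0: x' = [12/13, -1/13], P' = [302/91 -426/91; -426/91 666/91]
step 1: x' = [4168/23195, -8211/4639], P' = [57874/23195 -15024/4639; -15024/4639 22467/4639]
step 2: x' = [-861486/4073179, 5763475/4073179], P' = [10150886/4073179 -13222974/4073179; -13222974/4073179 19832124/4073179]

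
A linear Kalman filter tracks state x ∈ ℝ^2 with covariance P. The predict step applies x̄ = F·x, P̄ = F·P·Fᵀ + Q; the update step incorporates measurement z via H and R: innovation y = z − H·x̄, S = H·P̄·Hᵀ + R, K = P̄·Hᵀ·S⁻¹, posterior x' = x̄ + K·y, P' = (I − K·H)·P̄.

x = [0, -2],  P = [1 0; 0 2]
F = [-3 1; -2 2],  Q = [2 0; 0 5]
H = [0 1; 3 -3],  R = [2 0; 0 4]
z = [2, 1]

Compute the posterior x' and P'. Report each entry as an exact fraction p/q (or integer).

x̄ = F·x = [-2, -4]
P̄ = F·P·Fᵀ + Q = [13 10; 10 17]
y = z − H·x̄ = [6, -5]
S = H·P̄·Hᵀ + R = [19 -21; -21 94]
K = P̄·Hᵀ·S⁻¹ = [1129/1345 381/1345; 1157/1345 -42/1345]
x' = x̄ + K·y = [2179/1345, 1772/1345]
P' = (I − K·H)·P̄ = [2766/1345 2258/1345; 2258/1345 2314/1345]

x' = [2179/1345, 1772/1345]
P' = [2766/1345 2258/1345; 2258/1345 2314/1345]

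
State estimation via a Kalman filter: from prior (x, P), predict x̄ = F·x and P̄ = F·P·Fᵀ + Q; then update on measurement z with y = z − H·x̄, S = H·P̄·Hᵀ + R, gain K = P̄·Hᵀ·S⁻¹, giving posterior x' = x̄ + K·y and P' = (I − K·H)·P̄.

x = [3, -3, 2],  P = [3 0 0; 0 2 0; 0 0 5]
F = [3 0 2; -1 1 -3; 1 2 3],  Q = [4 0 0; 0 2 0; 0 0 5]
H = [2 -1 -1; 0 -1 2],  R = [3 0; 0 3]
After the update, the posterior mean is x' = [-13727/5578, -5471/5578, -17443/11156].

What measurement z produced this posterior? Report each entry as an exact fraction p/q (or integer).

x̄ = F·x = [13, -12, 3]
P̄ = F·P·Fᵀ + Q = [51 -39 39; -39 52 -44; 39 -44 61]
S = H·P̄·Hᵀ + R = [232 208; 208 475]
K = P̄·Hᵀ·S⁻¹ = [4019/11156 247/2789; -1955/11156 -608/2789; -1851/22312 1076/2789]
x' − x̄ = [-86241/5578, 61465/5578, -50911/11156] = K·y
y = (KᵀK)⁻¹·Kᵀ·(x' − x̄) = [-38, -20]
z = y + H·x̄ = [-38, -20] + [35, 18] = [-3, -2]

z = [-3, -2]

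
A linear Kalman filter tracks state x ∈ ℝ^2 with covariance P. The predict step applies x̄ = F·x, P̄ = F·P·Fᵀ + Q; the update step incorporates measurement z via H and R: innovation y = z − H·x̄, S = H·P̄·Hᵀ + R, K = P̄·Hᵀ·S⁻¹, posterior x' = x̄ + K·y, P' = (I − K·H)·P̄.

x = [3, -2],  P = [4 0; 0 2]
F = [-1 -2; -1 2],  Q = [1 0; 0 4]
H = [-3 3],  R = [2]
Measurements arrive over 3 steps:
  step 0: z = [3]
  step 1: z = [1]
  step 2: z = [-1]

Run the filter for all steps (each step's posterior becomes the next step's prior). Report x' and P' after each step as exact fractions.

step 0: x̄ = F·x = [1, -7]
step 0: P̄ = F·P·Fᵀ + Q = [13 -4; -4 16]
step 0: y = z − H·x̄ = [27]
step 0: S = H·P̄·Hᵀ + R = [335]
step 0: K = P̄·Hᵀ·S⁻¹ = [-51/335; 12/67]
step 0: x' = x̄ + K·y = [-1042/335, -145/67]
step 0: P' = (I − K·H)·P̄ = [1754/335 344/67; 344/67 352/67]
step 1: x̄ = F·x = [2492/335, -408/335]
step 1: P̄ = F·P·Fᵀ + Q = [16009/335 -5286/335; -5286/335 3254/335]
step 1: y = z − H·x̄ = [1807/67]
step 1: S = H·P̄·Hᵀ + R = [53837/67]
step 1: K = P̄·Hᵀ·S⁻¹ = [-12777/53837; 732/7691]
step 1: x' = x̄ + K·y = [279427/269185, 51876/38455]
step 1: P' = (I − K·H)·P̄ = [680864/269185 91182/38455; 91182/38455 93622/38455]
step 2: x̄ = F·x = [-1005691/269185, 446837/269185]
step 2: P̄ = F·P·Fᵀ + Q = [6124561/269185 -1940552/269185; -1940552/269185 1825924/269185]
step 2: y = z − H·x̄ = [-660967/38455]
step 2: S = H·P̄·Hᵀ + R = [15288953/38455]
step 2: K = P̄·Hᵀ·S⁻¹ = [-3456477/15288953; 1614204/15288953]
step 2: x' = x̄ + K·y = [16028038/107022671, -16561673/107022671]
step 2: P' = (I − K·H)·P̄ = [260239046/107022671 244108820/107022671; 244108820/107022671 251641772/107022671]

step 0: x' = [-1042/335, -145/67], P' = [1754/335 344/67; 344/67 352/67]
step 1: x' = [279427/269185, 51876/38455], P' = [680864/269185 91182/38455; 91182/38455 93622/38455]
step 2: x' = [16028038/107022671, -16561673/107022671], P' = [260239046/107022671 244108820/107022671; 244108820/107022671 251641772/107022671]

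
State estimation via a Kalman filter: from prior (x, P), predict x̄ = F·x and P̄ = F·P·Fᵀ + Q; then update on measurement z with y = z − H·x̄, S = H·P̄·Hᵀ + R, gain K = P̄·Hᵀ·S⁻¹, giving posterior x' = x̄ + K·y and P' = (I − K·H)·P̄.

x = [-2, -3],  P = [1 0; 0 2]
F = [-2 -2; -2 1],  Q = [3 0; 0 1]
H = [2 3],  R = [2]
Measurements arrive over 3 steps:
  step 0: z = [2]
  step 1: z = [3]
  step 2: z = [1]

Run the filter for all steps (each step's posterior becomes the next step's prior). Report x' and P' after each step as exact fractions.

step 0: x̄ = F·x = [10, 1]
step 0: P̄ = F·P·Fᵀ + Q = [15 0; 0 7]
step 0: y = z − H·x̄ = [-21]
step 0: S = H·P̄·Hᵀ + R = [125]
step 0: K = P̄·Hᵀ·S⁻¹ = [6/25; 21/125]
step 0: x' = x̄ + K·y = [124/25, -316/125]
step 0: P' = (I − K·H)·P̄ = [39/5 -126/25; -126/25 434/125]
step 1: x̄ = F·x = [-608/125, -1556/125]
step 1: P̄ = F·P·Fᵀ + Q = [971/125 1772/125; 1772/125 6979/125]
step 1: y = z − H·x̄ = [6259/125]
step 1: S = H·P̄·Hᵀ + R = [88209/125]
step 1: K = P̄·Hᵀ·S⁻¹ = [7258/88209; 24481/88209]
step 1: x' = x̄ + K·y = [-5966/8019, 11617/8019]
step 1: P' = (I − K·H)·P̄ = [263779/88209 -171014/88209; -171014/88209 130330/88209]
step 2: x̄ = F·x = [-11302/8019, 23549/8019]
step 2: P̄ = F·P·Fᵀ + Q = [472951/88209 452428/88209; 452428/88209 1957711/88209]
step 2: y = z − H·x̄ = [-40024/8019]
step 2: S = H·P̄·Hᵀ + R = [25116757/88209]
step 2: K = P̄·Hᵀ·S⁻¹ = [2303186/25116757; 6777989/25116757]
step 2: x' = x̄ + K·y = [-46895162/25116757, 39929203/25116757]
step 2: P' = (I − K·H)·P̄ = [74531279/25116757 -48152062/25116757; -48152062/25116757 36620034/25116757]

step 0: x' = [124/25, -316/125], P' = [39/5 -126/25; -126/25 434/125]
step 1: x' = [-5966/8019, 11617/8019], P' = [263779/88209 -171014/88209; -171014/88209 130330/88209]
step 2: x' = [-46895162/25116757, 39929203/25116757], P' = [74531279/25116757 -48152062/25116757; -48152062/25116757 36620034/25116757]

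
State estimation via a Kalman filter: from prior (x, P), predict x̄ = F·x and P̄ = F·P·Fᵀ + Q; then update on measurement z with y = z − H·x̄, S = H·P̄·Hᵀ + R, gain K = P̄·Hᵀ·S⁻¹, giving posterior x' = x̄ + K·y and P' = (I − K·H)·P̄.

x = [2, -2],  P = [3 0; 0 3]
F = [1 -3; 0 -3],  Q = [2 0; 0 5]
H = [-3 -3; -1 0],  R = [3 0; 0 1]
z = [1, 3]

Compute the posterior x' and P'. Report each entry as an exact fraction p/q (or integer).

x' = [-102/53, 77/53]
P' = [917/1272 -143/212; -143/212 101/106]

x̄ = F·x = [8, 6]
P̄ = F·P·Fᵀ + Q = [32 27; 27 32]
y = z − H·x̄ = [43, 11]
S = H·P̄·Hᵀ + R = [1065 177; 177 33]
K = P̄·Hᵀ·S⁻¹ = [-59/1272 -917/1272; -59/212 143/212]
x' = x̄ + K·y = [-102/53, 77/53]
P' = (I − K·H)·P̄ = [917/1272 -143/212; -143/212 101/106]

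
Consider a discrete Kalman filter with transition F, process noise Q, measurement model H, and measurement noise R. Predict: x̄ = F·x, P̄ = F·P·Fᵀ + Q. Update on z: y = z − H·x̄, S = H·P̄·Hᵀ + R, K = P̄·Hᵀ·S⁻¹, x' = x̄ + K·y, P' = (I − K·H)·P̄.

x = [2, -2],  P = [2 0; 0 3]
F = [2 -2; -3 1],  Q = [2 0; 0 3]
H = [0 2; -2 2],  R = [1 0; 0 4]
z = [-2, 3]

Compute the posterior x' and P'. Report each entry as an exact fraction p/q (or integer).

x' = [-1812/995, -841/995]
P' = [1042/995 186/995; 186/995 228/995]

x̄ = F·x = [8, -8]
P̄ = F·P·Fᵀ + Q = [22 -18; -18 24]
y = z − H·x̄ = [14, 35]
S = H·P̄·Hᵀ + R = [97 168; 168 332]
K = P̄·Hᵀ·S⁻¹ = [372/995 -428/995; 456/995 21/995]
x' = x̄ + K·y = [-1812/995, -841/995]
P' = (I − K·H)·P̄ = [1042/995 186/995; 186/995 228/995]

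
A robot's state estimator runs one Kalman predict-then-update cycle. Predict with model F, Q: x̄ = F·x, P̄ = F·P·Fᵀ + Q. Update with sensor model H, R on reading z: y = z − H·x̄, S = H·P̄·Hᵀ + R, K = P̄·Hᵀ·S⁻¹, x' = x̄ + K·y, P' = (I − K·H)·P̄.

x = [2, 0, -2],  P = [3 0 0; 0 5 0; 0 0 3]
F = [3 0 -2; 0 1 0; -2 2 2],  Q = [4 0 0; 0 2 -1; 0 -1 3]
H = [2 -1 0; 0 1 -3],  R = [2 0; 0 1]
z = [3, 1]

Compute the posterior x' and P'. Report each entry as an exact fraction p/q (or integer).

x' = [58126/28237, 27923/28237, -359/28237]
P' = [55799/28237 82754/28237 27888/28237; 82754/28237 162786/28237 55002/28237; 27888/28237 55002/28237 21698/28237]

x̄ = F·x = [10, 0, -8]
P̄ = F·P·Fᵀ + Q = [43 0 -30; 0 7 9; -30 9 47]
y = z − H·x̄ = [-17, -23]
S = H·P̄·Hᵀ + R = [181 200; 200 377]
K = P̄·Hᵀ·S⁻¹ = [14422/28237 -910/28237; 1361/28237 -2220/28237; 387/28237 -10092/28237]
x' = x̄ + K·y = [58126/28237, 27923/28237, -359/28237]
P' = (I − K·H)·P̄ = [55799/28237 82754/28237 27888/28237; 82754/28237 162786/28237 55002/28237; 27888/28237 55002/28237 21698/28237]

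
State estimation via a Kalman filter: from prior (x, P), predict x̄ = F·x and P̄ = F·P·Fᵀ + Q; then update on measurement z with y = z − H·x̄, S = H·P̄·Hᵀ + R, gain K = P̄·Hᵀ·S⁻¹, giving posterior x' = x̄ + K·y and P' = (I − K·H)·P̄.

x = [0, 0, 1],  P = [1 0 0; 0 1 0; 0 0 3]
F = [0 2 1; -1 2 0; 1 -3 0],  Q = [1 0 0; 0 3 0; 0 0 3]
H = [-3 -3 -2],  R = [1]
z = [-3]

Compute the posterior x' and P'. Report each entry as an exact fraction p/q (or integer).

x̄ = F·x = [1, 0, 0]
P̄ = F·P·Fᵀ + Q = [8 4 -6; 4 8 -7; -6 -7 13]
y = z − H·x̄ = [0]
S = H·P̄·Hᵀ + R = [113]
K = P̄·Hᵀ·S⁻¹ = [-24/113; -22/113; 13/113]
x' = x̄ + K·y = [1, 0, 0]
P' = (I − K·H)·P̄ = [328/113 -76/113 -366/113; -76/113 420/113 -505/113; -366/113 -505/113 1300/113]

x' = [1, 0, 0]
P' = [328/113 -76/113 -366/113; -76/113 420/113 -505/113; -366/113 -505/113 1300/113]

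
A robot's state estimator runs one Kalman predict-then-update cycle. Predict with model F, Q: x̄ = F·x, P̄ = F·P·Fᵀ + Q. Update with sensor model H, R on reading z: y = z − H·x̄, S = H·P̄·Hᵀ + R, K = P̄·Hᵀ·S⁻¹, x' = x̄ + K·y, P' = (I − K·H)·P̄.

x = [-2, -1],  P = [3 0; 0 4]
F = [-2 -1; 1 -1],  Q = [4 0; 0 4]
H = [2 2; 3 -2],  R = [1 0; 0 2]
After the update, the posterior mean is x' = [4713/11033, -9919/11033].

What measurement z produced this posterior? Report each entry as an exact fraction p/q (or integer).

x̄ = F·x = [5, -1]
P̄ = F·P·Fᵀ + Q = [20 -2; -2 11]
S = H·P̄·Hᵀ + R = [109 72; 72 250]
K = P̄·Hᵀ·S⁻¹ = [2196/11033 2192/11033; 3258/11033 -2174/11033]
x' − x̄ = [-50452/11033, 1114/11033] = K·y
y = (KᵀK)⁻¹·Kᵀ·(x' − x̄) = [-9, -14]
z = y + H·x̄ = [-9, -14] + [8, 17] = [-1, 3]

z = [-1, 3]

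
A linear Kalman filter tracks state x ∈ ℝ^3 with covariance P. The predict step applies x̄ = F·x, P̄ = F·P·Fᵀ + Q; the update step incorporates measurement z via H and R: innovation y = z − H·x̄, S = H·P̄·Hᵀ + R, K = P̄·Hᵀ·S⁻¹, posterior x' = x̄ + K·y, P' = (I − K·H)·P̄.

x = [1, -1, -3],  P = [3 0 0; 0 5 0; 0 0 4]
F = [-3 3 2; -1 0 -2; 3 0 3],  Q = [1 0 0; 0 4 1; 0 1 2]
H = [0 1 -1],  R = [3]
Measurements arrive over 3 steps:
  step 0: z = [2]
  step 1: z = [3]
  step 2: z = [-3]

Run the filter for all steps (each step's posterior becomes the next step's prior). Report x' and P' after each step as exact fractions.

step 0: x' = [-1824/155, 56/31, -57/155], P' = [13779/155 -173/31 -853/155; -173/31 108/31 75/31; -853/155 75/31 666/155]
step 1: x' = [49002/10741, 8838/8873, -430311/204079], P' = [2805620/10741 -11642/467 -292630/10741; -11642/467 47505/8873 40833/8873; -292630/10741 40833/8873 1396545/204079]
step 2: x' = [-3481991154/333425929, 250890924/333425929, 1252609251/333425929], P' = [204687450277/666851858 -19884367693/666851858 -10892822921/333425929; -19884367693/666851858 3912452721/666851858 1722938565/333425929; -10892822921/333425929 1722938565/333425929 2489010201/333425929]

step 0: x̄ = F·x = [-12, 5, -6]
step 0: P̄ = F·P·Fᵀ + Q = [89 -7 -3; -7 23 -32; -3 -32 65]
step 0: y = z − H·x̄ = [-9]
step 0: S = H·P̄·Hᵀ + R = [155]
step 0: K = P̄·Hᵀ·S⁻¹ = [-4/155; 11/31; -97/155]
step 0: x' = x̄ + K·y = [-1824/155, 56/31, -57/155]
step 0: P' = (I − K·H)·P̄ = [13779/155 -173/31 -853/155; -173/31 108/31 75/31; -853/155 75/31 666/155]
step 1: x̄ = F·x = [6198/155, 1938/155, -5643/155]
step 1: P̄ = F·P·Fᵀ + Q = [161996/155 35606/155 -121866/155; 35606/155 13651/155 -37501/155; -121866/155 -37501/155 114961/155]
step 1: y = z − H·x̄ = [-7116/155]
step 1: S = H·P̄·Hᵀ + R = [204079/155]
step 1: K = P̄·Hᵀ·S⁻¹ = [8288/10741; 2224/8873; -152462/204079]
step 1: x' = x̄ + K·y = [49002/10741, 8838/8873, -430311/204079]
step 1: P' = (I − K·H)·P̄ = [2805620/10741 -11642/467 -292630/10741; -11642/467 47505/8873 40833/8873; -292630/10741 40833/8873 1396545/204079]
step 2: x̄ = F·x = [-160206/10741, -70416/204079, 1502181/204079]
step 2: P̄ = F·P·Fᵀ + Q = [34997386/10741 7459052/10741 -25896705/10741; 7459052/10741 37469396/204079 -118055801/204079; -25896705/10741 -118055801/204079 392658623/204079]
step 2: y = z − H·x̄ = [960360/204079]
step 2: S = H·P̄·Hᵀ + R = [666851858/204079]
step 2: K = P̄·Hᵀ·S⁻¹ = [633759383/666851858; 155525197/666851858; -255357212/333425929]
step 2: x' = x̄ + K·y = [-3481991154/333425929, 250890924/333425929, 1252609251/333425929]
step 2: P' = (I − K·H)·P̄ = [204687450277/666851858 -19884367693/666851858 -10892822921/333425929; -19884367693/666851858 3912452721/666851858 1722938565/333425929; -10892822921/333425929 1722938565/333425929 2489010201/333425929]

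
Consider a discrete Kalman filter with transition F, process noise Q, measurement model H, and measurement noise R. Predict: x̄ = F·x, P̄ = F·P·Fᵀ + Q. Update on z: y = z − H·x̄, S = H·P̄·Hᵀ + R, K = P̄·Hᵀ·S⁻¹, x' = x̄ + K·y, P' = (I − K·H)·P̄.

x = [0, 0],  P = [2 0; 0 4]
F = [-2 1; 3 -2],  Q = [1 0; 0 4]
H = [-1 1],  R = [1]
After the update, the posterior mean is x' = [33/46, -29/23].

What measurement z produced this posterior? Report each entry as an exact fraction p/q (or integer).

z = [-2]

x̄ = F·x = [0, 0]
P̄ = F·P·Fᵀ + Q = [13 -20; -20 38]
S = H·P̄·Hᵀ + R = [92]
K = P̄·Hᵀ·S⁻¹ = [-33/92; 29/46]
x' − x̄ = [33/46, -29/23] = K·y
y = (KᵀK)⁻¹·Kᵀ·(x' − x̄) = [-2]
z = y + H·x̄ = [-2] + [0] = [-2]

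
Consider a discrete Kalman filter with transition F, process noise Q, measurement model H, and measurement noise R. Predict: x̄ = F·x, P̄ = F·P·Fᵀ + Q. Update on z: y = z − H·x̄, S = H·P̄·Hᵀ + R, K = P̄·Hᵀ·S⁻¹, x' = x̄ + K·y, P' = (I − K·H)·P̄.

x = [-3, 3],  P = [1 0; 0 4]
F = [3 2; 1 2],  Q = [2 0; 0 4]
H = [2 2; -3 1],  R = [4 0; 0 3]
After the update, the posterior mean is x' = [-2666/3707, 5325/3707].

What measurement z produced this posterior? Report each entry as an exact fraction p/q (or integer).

z = [1, 3]

x̄ = F·x = [-3, 3]
P̄ = F·P·Fᵀ + Q = [27 19; 19 21]
S = H·P̄·Hᵀ + R = [348 -196; -196 153]
K = P̄·Hᵀ·S⁻¹ = [481/3707 -886/3707; 1296/3707 788/3707]
x' − x̄ = [8455/3707, -5796/3707] = K·y
y = (KᵀK)⁻¹·Kᵀ·(x' − x̄) = [1, -9]
z = y + H·x̄ = [1, -9] + [0, 12] = [1, 3]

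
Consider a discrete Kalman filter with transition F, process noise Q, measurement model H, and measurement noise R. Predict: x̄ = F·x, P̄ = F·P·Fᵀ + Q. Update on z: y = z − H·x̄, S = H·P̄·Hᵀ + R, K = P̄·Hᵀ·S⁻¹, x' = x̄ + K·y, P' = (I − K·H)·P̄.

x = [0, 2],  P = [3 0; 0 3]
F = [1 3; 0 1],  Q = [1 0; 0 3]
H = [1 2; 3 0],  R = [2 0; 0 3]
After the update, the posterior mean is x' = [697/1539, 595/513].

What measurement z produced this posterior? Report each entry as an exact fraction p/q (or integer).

x̄ = F·x = [6, 2]
P̄ = F·P·Fᵀ + Q = [31 9; 9 6]
S = H·P̄·Hᵀ + R = [93 147; 147 282]
K = P̄·Hᵀ·S⁻¹ = [49/1539 482/1539; 217/513 -64/513]
x' − x̄ = [-8537/1539, -431/513] = K·y
y = (KᵀK)⁻¹·Kᵀ·(x' − x̄) = [-7, -17]
z = y + H·x̄ = [-7, -17] + [10, 18] = [3, 1]

z = [3, 1]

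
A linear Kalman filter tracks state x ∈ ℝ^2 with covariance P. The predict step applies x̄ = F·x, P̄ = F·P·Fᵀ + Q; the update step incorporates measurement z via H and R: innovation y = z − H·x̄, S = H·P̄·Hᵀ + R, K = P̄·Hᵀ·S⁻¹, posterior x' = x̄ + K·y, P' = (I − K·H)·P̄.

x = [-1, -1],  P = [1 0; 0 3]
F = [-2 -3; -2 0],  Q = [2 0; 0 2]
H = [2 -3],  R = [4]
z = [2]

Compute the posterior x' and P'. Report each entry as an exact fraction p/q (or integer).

x' = [301/71, 152/71]
P' = [885/71 554/71; 554/71 376/71]

x̄ = F·x = [5, 2]
P̄ = F·P·Fᵀ + Q = [33 4; 4 6]
y = z − H·x̄ = [-2]
S = H·P̄·Hᵀ + R = [142]
K = P̄·Hᵀ·S⁻¹ = [27/71; -5/71]
x' = x̄ + K·y = [301/71, 152/71]
P' = (I − K·H)·P̄ = [885/71 554/71; 554/71 376/71]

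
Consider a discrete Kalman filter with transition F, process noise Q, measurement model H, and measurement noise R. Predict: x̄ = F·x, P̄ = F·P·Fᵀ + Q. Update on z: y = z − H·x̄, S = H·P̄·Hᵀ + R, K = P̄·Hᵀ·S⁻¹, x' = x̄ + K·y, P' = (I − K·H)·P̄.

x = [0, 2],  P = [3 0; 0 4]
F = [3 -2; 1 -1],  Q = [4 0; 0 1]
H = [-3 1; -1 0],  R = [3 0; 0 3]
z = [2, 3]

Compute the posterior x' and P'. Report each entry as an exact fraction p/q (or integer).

x' = [-47/34, -25/17]
P' = [19/34 13/17; 13/17 149/68]

x̄ = F·x = [-4, -2]
P̄ = F·P·Fᵀ + Q = [47 17; 17 8]
y = z − H·x̄ = [-8, -1]
S = H·P̄·Hᵀ + R = [332 124; 124 50]
K = P̄·Hᵀ·S⁻¹ = [-31/102 -19/102; -7/204 -13/51]
x' = x̄ + K·y = [-47/34, -25/17]
P' = (I − K·H)·P̄ = [19/34 13/17; 13/17 149/68]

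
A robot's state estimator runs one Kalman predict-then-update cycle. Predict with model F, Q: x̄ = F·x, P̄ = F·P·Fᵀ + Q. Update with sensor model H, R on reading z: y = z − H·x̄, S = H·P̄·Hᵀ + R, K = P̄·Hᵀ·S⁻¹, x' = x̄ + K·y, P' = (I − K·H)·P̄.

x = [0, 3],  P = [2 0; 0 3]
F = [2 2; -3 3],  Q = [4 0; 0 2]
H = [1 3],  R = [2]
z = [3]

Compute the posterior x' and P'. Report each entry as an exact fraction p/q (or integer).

x̄ = F·x = [6, 9]
P̄ = F·P·Fᵀ + Q = [24 6; 6 47]
y = z − H·x̄ = [-30]
S = H·P̄·Hᵀ + R = [485]
K = P̄·Hᵀ·S⁻¹ = [42/485; 147/485]
x' = x̄ + K·y = [330/97, -9/97]
P' = (I − K·H)·P̄ = [9876/485 -3264/485; -3264/485 1186/485]

x' = [330/97, -9/97]
P' = [9876/485 -3264/485; -3264/485 1186/485]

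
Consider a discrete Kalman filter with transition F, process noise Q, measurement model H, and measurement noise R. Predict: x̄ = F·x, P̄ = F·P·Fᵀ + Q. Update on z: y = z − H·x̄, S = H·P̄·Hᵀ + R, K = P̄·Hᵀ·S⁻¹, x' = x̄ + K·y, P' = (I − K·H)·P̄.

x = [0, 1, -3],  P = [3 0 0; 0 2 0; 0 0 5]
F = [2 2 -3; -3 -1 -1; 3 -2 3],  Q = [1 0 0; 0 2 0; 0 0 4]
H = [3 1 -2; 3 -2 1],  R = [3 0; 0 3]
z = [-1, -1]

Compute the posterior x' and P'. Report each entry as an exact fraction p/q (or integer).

x' = [-133762/397183, -26493/397183, -37222/397183]
P' = [167784/397183 320003/397183 326287/397183; 320003/397183 1070038/397183 957308/397183; 326287/397183 957308/397183 1108390/397183]

x̄ = F·x = [11, 2, -11]
P̄ = F·P·Fᵀ + Q = [66 -7 -35; -7 36 -38; -35 -38 84]
y = z − H·x̄ = [-58, -19]
S = H·P̄·Hᵀ + R = [1499 290; 290 851]
K = P̄·Hᵀ·S⁻¹ = [56927/397183 63211/397183; 38477/397183 -74253/397183; -93537/397183 57545/397183]
x' = x̄ + K·y = [-133762/397183, -26493/397183, -37222/397183]
P' = (I − K·H)·P̄ = [167784/397183 320003/397183 326287/397183; 320003/397183 1070038/397183 957308/397183; 326287/397183 957308/397183 1108390/397183]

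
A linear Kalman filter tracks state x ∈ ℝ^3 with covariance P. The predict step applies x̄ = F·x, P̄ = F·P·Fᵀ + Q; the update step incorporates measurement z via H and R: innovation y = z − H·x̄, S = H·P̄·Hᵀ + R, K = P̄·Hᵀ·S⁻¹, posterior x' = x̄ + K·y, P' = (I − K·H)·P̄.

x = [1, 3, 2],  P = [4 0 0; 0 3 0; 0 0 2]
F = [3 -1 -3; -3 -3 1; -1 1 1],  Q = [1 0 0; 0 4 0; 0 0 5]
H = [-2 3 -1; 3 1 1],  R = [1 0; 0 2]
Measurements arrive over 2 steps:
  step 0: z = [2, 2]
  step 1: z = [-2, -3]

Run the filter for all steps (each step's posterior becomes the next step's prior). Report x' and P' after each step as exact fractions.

step 0: x̄ = F·x = [-6, -10, 4]
step 0: P̄ = F·P·Fᵀ + Q = [58 -33 -21; -33 69 5; -21 5 14]
step 0: y = z − H·x̄ = [24, 26]
step 0: S = H·P̄·Hᵀ + R = [1150 -271; -271 293]
step 0: K = P̄·Hᵀ·S⁻¹ = [-24322/263509 85426/263509; 71749/263509 43878/263509; 675/263509 -38947/263509]
step 0: x' = x̄ + K·y = [56294/263509, 227714/263509, 57614/263509]
step 0: P' = (I − K·H)·P̄ = [313934/263509 -41851/263509 -729099/263509; -41851/263509 50339/263509 162970/263509; -729099/263509 162970/263509 1946433/263509]
step 1: x̄ = F·x = [-231674/263509, -794410/263509, 229034/263509]
step 1: P̄ = F·P·Fᵀ + Q = [35009859/263509 -15708010/263509 -12025318/263509; -15708010/263509 8922382/263509 5327674/263509; -12025318/263509 5327674/263509 5496091/263509]
step 1: y = z − H·x̄ = [1621898/263509, 469871/263509]
step 1: S = H·P̄·Hᵀ + R = [334529278/263509 -227962231/263509; -227962231/263509 174289602/263509]
step 1: K = P̄·Hᵀ·S⁻¹ = [-2658064649/24053053055 7190746988/24053053055; 1304045182/4810610611 798264264/4810610611; 199608715/4810610611 -435913557/4810610611]
step 1: x' = x̄ + K·y = [-24685507036/24053053055, -5052911570/4810610611, 4632537133/4810610611]
step 1: P' = (I − K·H)·P̄ = [26050888407/24053053055 -716372954/4810610611 -12037861295/4810610611; -716372954/4810610611 904236666/4810610611 2841410724/4810610611; -12037861295/4810610611 2841410724/4810610611 32400346047/4810610611]

step 0: x' = [56294/263509, 227714/263509, 57614/263509], P' = [313934/263509 -41851/263509 -729099/263509; -41851/263509 50339/263509 162970/263509; -729099/263509 162970/263509 1946433/263509]
step 1: x' = [-24685507036/24053053055, -5052911570/4810610611, 4632537133/4810610611], P' = [26050888407/24053053055 -716372954/4810610611 -12037861295/4810610611; -716372954/4810610611 904236666/4810610611 2841410724/4810610611; -12037861295/4810610611 2841410724/4810610611 32400346047/4810610611]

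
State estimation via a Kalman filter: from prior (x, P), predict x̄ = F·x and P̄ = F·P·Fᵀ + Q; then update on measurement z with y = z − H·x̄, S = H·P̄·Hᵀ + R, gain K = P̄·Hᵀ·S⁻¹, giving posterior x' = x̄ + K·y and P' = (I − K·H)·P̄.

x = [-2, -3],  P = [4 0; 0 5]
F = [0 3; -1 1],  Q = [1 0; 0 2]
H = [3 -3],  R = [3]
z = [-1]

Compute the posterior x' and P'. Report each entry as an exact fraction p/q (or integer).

x̄ = F·x = [-9, -1]
P̄ = F·P·Fᵀ + Q = [46 15; 15 11]
y = z − H·x̄ = [23]
S = H·P̄·Hᵀ + R = [246]
K = P̄·Hᵀ·S⁻¹ = [31/82; 2/41]
x' = x̄ + K·y = [-25/82, 5/41]
P' = (I − K·H)·P̄ = [889/82 429/41; 429/41 427/41]

x' = [-25/82, 5/41]
P' = [889/82 429/41; 429/41 427/41]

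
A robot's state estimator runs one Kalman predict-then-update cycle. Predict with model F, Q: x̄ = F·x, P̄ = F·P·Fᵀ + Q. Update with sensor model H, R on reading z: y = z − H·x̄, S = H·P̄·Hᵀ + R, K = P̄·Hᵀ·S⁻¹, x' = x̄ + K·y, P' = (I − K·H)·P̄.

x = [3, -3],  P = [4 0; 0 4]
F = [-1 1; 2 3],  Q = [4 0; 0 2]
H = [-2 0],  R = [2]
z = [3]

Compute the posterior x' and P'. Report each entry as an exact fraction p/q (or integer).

x' = [-42/25, -39/25]
P' = [12/25 4/25; 4/25 1318/25]

x̄ = F·x = [-6, -3]
P̄ = F·P·Fᵀ + Q = [12 4; 4 54]
y = z − H·x̄ = [-9]
S = H·P̄·Hᵀ + R = [50]
K = P̄·Hᵀ·S⁻¹ = [-12/25; -4/25]
x' = x̄ + K·y = [-42/25, -39/25]
P' = (I − K·H)·P̄ = [12/25 4/25; 4/25 1318/25]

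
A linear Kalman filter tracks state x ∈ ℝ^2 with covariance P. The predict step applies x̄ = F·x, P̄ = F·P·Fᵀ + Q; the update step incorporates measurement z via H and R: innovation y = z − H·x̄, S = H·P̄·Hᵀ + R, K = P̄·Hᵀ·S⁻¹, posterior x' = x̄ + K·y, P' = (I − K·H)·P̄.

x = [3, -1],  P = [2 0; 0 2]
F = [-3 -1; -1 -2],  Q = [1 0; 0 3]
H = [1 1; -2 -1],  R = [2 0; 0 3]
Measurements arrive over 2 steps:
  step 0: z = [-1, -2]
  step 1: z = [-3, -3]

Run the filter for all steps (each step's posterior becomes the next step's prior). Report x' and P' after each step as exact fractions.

step 0: x̄ = F·x = [-8, -1]
step 0: P̄ = F·P·Fᵀ + Q = [21 10; 10 13]
step 0: y = z − H·x̄ = [8, -19]
step 0: S = H·P̄·Hᵀ + R = [56 -85; -85 140]
step 0: K = P̄·Hᵀ·S⁻¹ = [-16/123 -277/615; 83/123 107/615]
step 0: x' = x̄ + K·y = [-99/205, 224/205]
step 0: P' = (I − K·H)·P̄ = [991/615 -1151/615; -1151/615 1981/615]
step 1: x̄ = F·x = [73/205, -349/205]
step 1: P̄ = F·P·Fᵀ + Q = [4609/615 -374/205; -374/205 2052/205]
step 1: y = z − H·x̄ = [-339/205, -818/205]
step 1: S = H·P̄·Hᵀ + R = [9751/615 -12008/615; -12008/615 21949/615]
step 1: K = P̄·Hᵀ·S⁻¹ = [-33627/113549 -60280/113549; 103278/113549 36264/113549]
step 1: x' = x̄ + K·y = [336574/113549, -508799/113549]
step 1: P' = (I − K·H)·P̄ = [248094/113549 -315348/113549; -315348/113549 521904/113549]

step 0: x' = [-99/205, 224/205], P' = [991/615 -1151/615; -1151/615 1981/615]
step 1: x' = [336574/113549, -508799/113549], P' = [248094/113549 -315348/113549; -315348/113549 521904/113549]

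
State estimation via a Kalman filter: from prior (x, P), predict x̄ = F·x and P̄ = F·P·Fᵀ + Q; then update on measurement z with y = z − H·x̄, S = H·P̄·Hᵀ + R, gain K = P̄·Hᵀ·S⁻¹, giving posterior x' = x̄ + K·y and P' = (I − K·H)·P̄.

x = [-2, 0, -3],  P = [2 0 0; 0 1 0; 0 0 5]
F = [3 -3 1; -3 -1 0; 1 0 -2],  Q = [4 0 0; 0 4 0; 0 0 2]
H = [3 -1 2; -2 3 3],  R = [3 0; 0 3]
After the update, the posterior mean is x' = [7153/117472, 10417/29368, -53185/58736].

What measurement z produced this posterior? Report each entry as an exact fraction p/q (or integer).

z = [-2, -2]

x̄ = F·x = [-9, 6, 4]
P̄ = F·P·Fᵀ + Q = [36 -15 -4; -15 23 -6; -4 -6 24]
S = H·P̄·Hᵀ + R = [512 -344; -344 690]
K = P̄·Hᵀ·S⁻¹ = [17487/117472 -3311/29368; -3417/29368 218/3671; 12577/58736 2887/14684]
x' − x̄ = [1064401/117472, -165791/29368, -288129/58736] = K·y
y = (KᵀK)⁻¹·Kᵀ·(x' − x̄) = [23, -50]
z = y + H·x̄ = [23, -50] + [-25, 48] = [-2, -2]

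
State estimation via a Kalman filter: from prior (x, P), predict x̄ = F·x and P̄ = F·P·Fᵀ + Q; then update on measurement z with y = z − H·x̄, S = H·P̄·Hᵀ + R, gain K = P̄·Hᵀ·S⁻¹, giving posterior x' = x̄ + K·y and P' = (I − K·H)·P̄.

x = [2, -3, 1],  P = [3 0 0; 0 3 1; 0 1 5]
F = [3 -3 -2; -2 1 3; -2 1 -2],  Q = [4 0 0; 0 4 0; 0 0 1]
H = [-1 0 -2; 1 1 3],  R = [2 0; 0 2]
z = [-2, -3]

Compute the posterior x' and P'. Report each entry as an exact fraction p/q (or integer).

x̄ = F·x = [13, -4, -9]
P̄ = F·P·Fᵀ + Q = [90 -68 -3; -68 70 -14; -3 -14 32]
y = z − H·x̄ = [-7, 15]
S = H·P̄·Hᵀ + R = [208 -171; -171 212]
K = P̄·Hᵀ·S⁻¹ = [-3117/2971 -2332/2971; 13512/14855 8096/14855; 577/14855 6001/14855]
x' = x̄ + K·y = [25462/2971, -32564/14855, -47719/14855]
P' = (I − K·H)·P̄ = [35878/2971 3924/2971 -14822/2971; 3924/2971 66538/14855 -23322/14855; -14822/2971 -23322/14855 36478/14855]

x' = [25462/2971, -32564/14855, -47719/14855]
P' = [35878/2971 3924/2971 -14822/2971; 3924/2971 66538/14855 -23322/14855; -14822/2971 -23322/14855 36478/14855]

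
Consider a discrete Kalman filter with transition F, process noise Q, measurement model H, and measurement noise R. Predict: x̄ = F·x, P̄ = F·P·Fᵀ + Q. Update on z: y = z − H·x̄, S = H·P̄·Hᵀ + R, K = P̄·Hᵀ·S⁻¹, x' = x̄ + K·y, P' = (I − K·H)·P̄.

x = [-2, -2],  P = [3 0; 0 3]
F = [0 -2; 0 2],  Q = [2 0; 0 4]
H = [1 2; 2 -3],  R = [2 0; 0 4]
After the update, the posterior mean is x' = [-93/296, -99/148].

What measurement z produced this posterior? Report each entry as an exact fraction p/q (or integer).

x̄ = F·x = [4, -4]
P̄ = F·P·Fᵀ + Q = [14 -12; -12 16]
S = H·P̄·Hᵀ + R = [32 -80; -80 348]
K = P̄·Hᵀ·S⁻¹ = [205/592 39/148; 75/296 -11/74]
x' − x̄ = [-1277/296, 493/148] = K·y
y = (KᵀK)⁻¹·Kᵀ·(x' − x̄) = [2, -19]
z = y + H·x̄ = [2, -19] + [-4, 20] = [-2, 1]

z = [-2, 1]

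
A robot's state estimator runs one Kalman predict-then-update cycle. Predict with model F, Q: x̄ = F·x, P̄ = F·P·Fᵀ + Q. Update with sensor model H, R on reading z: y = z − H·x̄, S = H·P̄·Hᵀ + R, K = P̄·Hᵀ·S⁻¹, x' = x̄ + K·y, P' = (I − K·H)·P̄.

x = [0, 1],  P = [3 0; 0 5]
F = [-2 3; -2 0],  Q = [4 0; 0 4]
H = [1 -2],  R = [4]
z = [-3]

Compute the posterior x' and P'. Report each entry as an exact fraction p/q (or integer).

x̄ = F·x = [3, 0]
P̄ = F·P·Fᵀ + Q = [61 12; 12 16]
y = z − H·x̄ = [-6]
S = H·P̄·Hᵀ + R = [81]
K = P̄·Hᵀ·S⁻¹ = [37/81; -20/81]
x' = x̄ + K·y = [7/27, 40/27]
P' = (I − K·H)·P̄ = [3572/81 1712/81; 1712/81 896/81]

x' = [7/27, 40/27]
P' = [3572/81 1712/81; 1712/81 896/81]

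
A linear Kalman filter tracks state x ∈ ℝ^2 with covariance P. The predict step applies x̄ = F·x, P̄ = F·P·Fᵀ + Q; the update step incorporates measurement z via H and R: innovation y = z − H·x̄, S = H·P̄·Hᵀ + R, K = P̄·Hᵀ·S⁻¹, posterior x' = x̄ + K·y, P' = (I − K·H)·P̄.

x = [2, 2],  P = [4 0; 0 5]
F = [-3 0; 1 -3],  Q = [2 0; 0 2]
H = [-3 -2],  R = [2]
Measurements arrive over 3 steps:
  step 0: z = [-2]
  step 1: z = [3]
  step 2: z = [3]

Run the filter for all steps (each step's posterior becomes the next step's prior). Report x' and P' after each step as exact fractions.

step 0: x' = [24/101, 58/101], P' = [1813/101 -2697/101; -2697/101 4062/101]
step 1: x' = [-247/97, 8704/3783], P' = [7626/97 -34570/291; -34570/291 2042719/11349]
step 2: x' = [3965685/240233, -6304451/240233], P' = [24369364/240233 -36857544/240233; -36857544/240233 55861049/240233]

step 0: x̄ = F·x = [-6, -4]
step 0: P̄ = F·P·Fᵀ + Q = [38 -12; -12 51]
step 0: y = z − H·x̄ = [-28]
step 0: S = H·P̄·Hᵀ + R = [404]
step 0: K = P̄·Hᵀ·S⁻¹ = [-45/202; -33/202]
step 0: x' = x̄ + K·y = [24/101, 58/101]
step 0: P' = (I − K·H)·P̄ = [1813/101 -2697/101; -2697/101 4062/101]
step 1: x̄ = F·x = [-72/101, -150/101]
step 1: P̄ = F·P·Fᵀ + Q = [16519/101 -29712/101; -29712/101 54755/101]
step 1: y = z − H·x̄ = [-213/101]
step 1: S = H·P̄·Hᵀ + R = [11349/101]
step 1: K = P̄·Hᵀ·S⁻¹ = [253/291; -20374/11349]
step 1: x' = x̄ + K·y = [-247/97, 8704/3783]
step 1: P' = (I − K·H)·P̄ = [7626/97 -34570/291; -34570/291 2042719/11349]
step 2: x̄ = F·x = [741/97, -11915/1261]
step 2: P̄ = F·P·Fᵀ + Q = [68828/97 -126588/97; -126588/97 3043199/1261]
step 2: y = z − H·x̄ = [8852/1261]
step 2: S = H·P̄·Hᵀ + R = [480466/1261]
step 2: K = P̄·Hᵀ·S⁻¹ = [303498/240233; -574733/240233]
step 2: x' = x̄ + K·y = [3965685/240233, -6304451/240233]
step 2: P' = (I − K·H)·P̄ = [24369364/240233 -36857544/240233; -36857544/240233 55861049/240233]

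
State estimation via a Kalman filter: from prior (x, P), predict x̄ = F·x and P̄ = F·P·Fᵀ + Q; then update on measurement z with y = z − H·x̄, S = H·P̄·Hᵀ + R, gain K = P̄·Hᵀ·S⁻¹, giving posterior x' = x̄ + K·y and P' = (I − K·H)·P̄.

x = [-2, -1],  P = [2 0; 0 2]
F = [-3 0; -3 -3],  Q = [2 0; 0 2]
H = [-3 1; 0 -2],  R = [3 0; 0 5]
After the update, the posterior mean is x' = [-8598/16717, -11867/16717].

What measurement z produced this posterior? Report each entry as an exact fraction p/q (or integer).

x̄ = F·x = [6, 9]
P̄ = F·P·Fᵀ + Q = [20 18; 18 38]
S = H·P̄·Hᵀ + R = [113 32; 32 157]
K = P̄·Hᵀ·S⁻¹ = [-5442/16717 -2724/16717; -80/16717 -8076/16717]
x' − x̄ = [-108900/16717, -162320/16717] = K·y
y = (KᵀK)⁻¹·Kᵀ·(x' − x̄) = [10, 20]
z = y + H·x̄ = [10, 20] + [-9, -18] = [1, 2]

z = [1, 2]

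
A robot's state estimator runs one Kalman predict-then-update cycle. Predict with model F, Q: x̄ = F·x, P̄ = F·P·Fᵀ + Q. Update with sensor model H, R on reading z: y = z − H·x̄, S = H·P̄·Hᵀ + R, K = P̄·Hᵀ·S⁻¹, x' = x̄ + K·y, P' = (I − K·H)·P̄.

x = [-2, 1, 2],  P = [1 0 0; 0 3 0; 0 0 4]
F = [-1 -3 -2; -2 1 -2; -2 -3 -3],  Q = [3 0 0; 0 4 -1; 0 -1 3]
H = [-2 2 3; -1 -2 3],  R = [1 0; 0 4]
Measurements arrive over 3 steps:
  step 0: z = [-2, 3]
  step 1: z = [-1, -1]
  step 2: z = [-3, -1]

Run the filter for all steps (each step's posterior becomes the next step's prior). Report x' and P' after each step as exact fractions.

step 0: x̄ = F·x = [-5, 1, -5]
step 0: P̄ = F·P·Fᵀ + Q = [47 9 53; 9 27 18; 53 18 70]
step 0: y = z − H·x̄ = [1, 15]
step 0: S = H·P̄·Hᵀ + R = [435 157; 157 291]
step 0: K = P̄·Hᵀ·S⁻¹ = [9395/101936 27859/101936; 27603/101936 -18045/101936; 21743/101936 30655/101936]
step 0: x' = x̄ + K·y = [-5150/6371, -8821/6371, -1757/6371]
step 0: P' = (I − K·H)·P̄ = [1392461/101936 322605/101936 716369/101936; 322605/101936 105597/101936 153873/101936; 716369/101936 153873/101936 382245/101936]
step 1: x̄ = F·x = [35127/6371, 4993/6371, 42034/6371]
step 1: P̄ = F·P·Fᵀ + Q = [2706301/25484 5261921/50968 2031861/12742; 5261921/50968 11437205/101936 4090079/25484; 2031861/12742 4090079/25484 1593977/6371]
step 1: y = z − H·x̄ = [-72205/6371, -87360/6371]
step 1: S = H·P̄·Hᵀ + R = [58939665/25484 5011748/6371; 5011748/6371 2172294/6371]
step 1: K = P̄·Hᵀ·S⁻¹ = [391707909/2163224657 147610230/2163224657; 1255246997/4326449314 -1887711601/8652898628; 562349630/2163224657 832733171/4326449314]
step 1: x' = x̄ + K·y = [5463678114/2163224657, 2106748507/4326449314, 2189726148/2163224657]
step 1: P' = (I − K·H)·P̄ = [20194400983/2163224657 4998916993/2163224657 10260891963/2163224657; 4998916993/2163224657 15028504185/17305797256 9157775251/8652898628; 10260891963/2163224657 9157775251/8652898628 11003497287/4326449314]
step 2: x̄ = F·x = [-26006506341/4326449314, -28506868541/4326449314, -41313314865/4326449314]
step 2: P̄ = F·P·Fᵀ + Q = [1312868258393/17305797256 1219822555717/17305797256 1931716119235/17305797256; 1219822555717/17305797256 1329998021105/17305797256 1883696808855/17305797256; 1931716119235/17305797256 1883696808855/17305797256 3024142232033/17305797256]
step 2: y = z − H·x̄ = [115961321053/4326449314, 446259169/52761577]
step 2: S = H·P̄·Hᵀ + R = [27471238833249/17305797256 116795421451/211046308; 116795421451/211046308 28073142813/105523154]
step 2: K = P̄·Hᵀ·S⁻¹ = [180901765548875/1004120961297487 69182470154998/1004120961297487; 290891570004433/1004120961297487 -218801850299125/1004120961297487; 260613118225235/1004120961297487 193585751062579/1004120961297487]
step 2: x' = x̄ + K·y = [-601985297800272/1004120961297487, -670028586186512/1004120961297487, -965824748071137/1004120961297487]
step 2: P' = (I − K·H)·P̄ = [9376955909211337/1004120961297487 2320281948535055/1004120961297487 4764749895633813/1004120961297487; 2320281948535055/1004120961297487 871595229933997/1004120961297487 1062755002402183/1004120961297487; 4764749895633813/1004120961297487 1062755002402183/1004120961297487 2554867634896165/1004120961297487]

step 0: x' = [-5150/6371, -8821/6371, -1757/6371], P' = [1392461/101936 322605/101936 716369/101936; 322605/101936 105597/101936 153873/101936; 716369/101936 153873/101936 382245/101936]
step 1: x' = [5463678114/2163224657, 2106748507/4326449314, 2189726148/2163224657], P' = [20194400983/2163224657 4998916993/2163224657 10260891963/2163224657; 4998916993/2163224657 15028504185/17305797256 9157775251/8652898628; 10260891963/2163224657 9157775251/8652898628 11003497287/4326449314]
step 2: x' = [-601985297800272/1004120961297487, -670028586186512/1004120961297487, -965824748071137/1004120961297487], P' = [9376955909211337/1004120961297487 2320281948535055/1004120961297487 4764749895633813/1004120961297487; 2320281948535055/1004120961297487 871595229933997/1004120961297487 1062755002402183/1004120961297487; 4764749895633813/1004120961297487 1062755002402183/1004120961297487 2554867634896165/1004120961297487]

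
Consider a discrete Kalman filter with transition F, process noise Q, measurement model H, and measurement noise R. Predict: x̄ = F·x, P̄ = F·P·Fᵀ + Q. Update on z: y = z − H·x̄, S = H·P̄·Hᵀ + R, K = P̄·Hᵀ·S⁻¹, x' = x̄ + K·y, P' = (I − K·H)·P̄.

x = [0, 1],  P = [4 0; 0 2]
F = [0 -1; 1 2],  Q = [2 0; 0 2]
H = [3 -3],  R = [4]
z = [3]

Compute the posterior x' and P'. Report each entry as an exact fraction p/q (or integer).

x̄ = F·x = [-1, 2]
P̄ = F·P·Fᵀ + Q = [4 -4; -4 14]
y = z − H·x̄ = [12]
S = H·P̄·Hᵀ + R = [238]
K = P̄·Hᵀ·S⁻¹ = [12/119; -27/119]
x' = x̄ + K·y = [25/119, -86/119]
P' = (I − K·H)·P̄ = [188/119 172/119; 172/119 208/119]

x' = [25/119, -86/119]
P' = [188/119 172/119; 172/119 208/119]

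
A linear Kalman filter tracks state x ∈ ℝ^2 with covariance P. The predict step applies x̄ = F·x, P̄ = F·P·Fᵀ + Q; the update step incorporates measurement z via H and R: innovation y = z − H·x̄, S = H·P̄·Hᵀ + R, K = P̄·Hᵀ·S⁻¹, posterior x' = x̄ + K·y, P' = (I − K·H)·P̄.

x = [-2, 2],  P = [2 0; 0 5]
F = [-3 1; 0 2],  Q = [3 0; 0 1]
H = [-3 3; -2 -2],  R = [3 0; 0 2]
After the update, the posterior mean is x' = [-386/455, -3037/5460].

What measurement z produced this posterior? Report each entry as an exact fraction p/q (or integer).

z = [1, 3]

x̄ = F·x = [8, 4]
P̄ = F·P·Fᵀ + Q = [26 10; 10 21]
S = H·P̄·Hᵀ + R = [246 30; 30 270]
K = P̄·Hᵀ·S⁻¹ = [-15/91 -113/455; 359/2184 -2707/10920]
x' − x̄ = [-4026/455, -24877/5460] = K·y
y = (KᵀK)⁻¹·Kᵀ·(x' − x̄) = [13, 27]
z = y + H·x̄ = [13, 27] + [-12, -24] = [1, 3]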